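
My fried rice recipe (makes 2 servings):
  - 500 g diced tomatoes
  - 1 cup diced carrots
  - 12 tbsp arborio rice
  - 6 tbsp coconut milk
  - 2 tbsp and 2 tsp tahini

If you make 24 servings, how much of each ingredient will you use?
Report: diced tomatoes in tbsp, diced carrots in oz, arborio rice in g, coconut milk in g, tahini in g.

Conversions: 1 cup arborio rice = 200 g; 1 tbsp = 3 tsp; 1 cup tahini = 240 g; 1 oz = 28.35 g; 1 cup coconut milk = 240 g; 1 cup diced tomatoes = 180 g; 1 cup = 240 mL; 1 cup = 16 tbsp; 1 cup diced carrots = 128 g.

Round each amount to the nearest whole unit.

diced tomatoes: 533 tbsp; diced carrots: 54 oz; arborio rice: 1800 g; coconut milk: 1080 g; tahini: 480 g

Scaling factor: 24/2 = 12.
diced tomatoes: 500 g × 12 ÷ 180 g/cup × 16 tbsp/cup ≈ 533 tbsp
diced carrots: 1 cup × 12 × 128 g/cup ÷ 28.35 g/oz ≈ 54 oz
arborio rice: 12 tbsp × 12 ÷ 16 tbsp/cup × 200 g/cup = 1800 g
coconut milk: 6 tbsp × 12 ÷ 16 tbsp/cup × 240 g/cup = 1080 g
tahini: (2 tbsp + 2 tsp = 8/3 tbsp) × 12 ÷ 16 tbsp/cup × 240 g/cup = 480 g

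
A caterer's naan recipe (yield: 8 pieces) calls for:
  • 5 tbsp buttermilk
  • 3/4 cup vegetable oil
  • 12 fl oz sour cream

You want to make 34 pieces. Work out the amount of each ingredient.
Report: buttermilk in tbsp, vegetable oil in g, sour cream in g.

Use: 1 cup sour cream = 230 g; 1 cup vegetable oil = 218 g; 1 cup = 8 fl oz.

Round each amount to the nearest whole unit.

Scaling factor: 34/8 = 17/4 = 4.25.
buttermilk: 5 tbsp × 17/4 ≈ 21 tbsp
vegetable oil: 0.75 cup × 17/4 × 218 g/cup ≈ 695 g
sour cream: 12 fl oz × 17/4 ÷ 8 fl oz/cup × 230 g/cup ≈ 1466 g

buttermilk: 21 tbsp; vegetable oil: 695 g; sour cream: 1466 g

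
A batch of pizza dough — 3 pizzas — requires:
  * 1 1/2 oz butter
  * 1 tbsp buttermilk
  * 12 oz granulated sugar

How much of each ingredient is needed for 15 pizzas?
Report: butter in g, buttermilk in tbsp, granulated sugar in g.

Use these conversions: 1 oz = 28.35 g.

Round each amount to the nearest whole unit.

butter: 213 g; buttermilk: 5 tbsp; granulated sugar: 1701 g

Scaling factor: 15/3 = 5.
butter: 1.5 oz × 5 × 28.35 g/oz ≈ 213 g
buttermilk: 1 tbsp × 5 = 5 tbsp
granulated sugar: 12 oz × 5 × 28.35 g/oz = 1701 g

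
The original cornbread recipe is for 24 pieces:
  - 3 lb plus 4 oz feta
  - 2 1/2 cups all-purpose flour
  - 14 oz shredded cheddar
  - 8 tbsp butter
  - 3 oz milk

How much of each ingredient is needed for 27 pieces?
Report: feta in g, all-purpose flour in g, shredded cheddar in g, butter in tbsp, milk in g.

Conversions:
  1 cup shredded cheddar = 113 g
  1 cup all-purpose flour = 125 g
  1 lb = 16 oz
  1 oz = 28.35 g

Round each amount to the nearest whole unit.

feta: 1658 g; all-purpose flour: 352 g; shredded cheddar: 447 g; butter: 9 tbsp; milk: 96 g

Scaling factor: 27/24 = 9/8 = 1.125.
feta: (3 lb + 4 oz = 3.25 lb) × 9/8 × 16 oz/lb × 28.35 g/oz ≈ 1658 g
all-purpose flour: 2.5 cup × 9/8 × 125 g/cup ≈ 352 g
shredded cheddar: 14 oz × 9/8 × 28.35 g/oz ≈ 447 g
butter: 8 tbsp × 9/8 = 9 tbsp
milk: 3 oz × 9/8 × 28.35 g/oz ≈ 96 g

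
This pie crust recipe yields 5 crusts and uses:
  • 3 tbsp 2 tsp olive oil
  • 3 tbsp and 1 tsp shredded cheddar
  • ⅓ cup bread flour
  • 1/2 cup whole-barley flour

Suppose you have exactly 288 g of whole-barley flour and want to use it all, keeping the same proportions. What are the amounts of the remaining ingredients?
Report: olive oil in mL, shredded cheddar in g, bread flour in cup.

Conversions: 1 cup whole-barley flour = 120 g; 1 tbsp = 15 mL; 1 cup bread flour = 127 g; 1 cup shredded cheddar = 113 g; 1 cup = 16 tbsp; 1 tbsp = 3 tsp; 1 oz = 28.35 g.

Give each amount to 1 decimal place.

olive oil: 264.0 mL; shredded cheddar: 113.0 g; bread flour: 1.6 cup

The original recipe has 60 g of whole-barley flour, so the scaling factor is 288 ÷ 60 = 24/5 = 4.8.
olive oil: (3 tbsp + 2 tsp = 11/3 tbsp) × 24/5 × 15 mL/tbsp = 264.0 mL
shredded cheddar: (3 tbsp + 1 tsp = 10/3 tbsp) × 24/5 ÷ 16 tbsp/cup × 113 g/cup = 113.0 g
bread flour: 1/3 cup × 24/5 = 1.6 cup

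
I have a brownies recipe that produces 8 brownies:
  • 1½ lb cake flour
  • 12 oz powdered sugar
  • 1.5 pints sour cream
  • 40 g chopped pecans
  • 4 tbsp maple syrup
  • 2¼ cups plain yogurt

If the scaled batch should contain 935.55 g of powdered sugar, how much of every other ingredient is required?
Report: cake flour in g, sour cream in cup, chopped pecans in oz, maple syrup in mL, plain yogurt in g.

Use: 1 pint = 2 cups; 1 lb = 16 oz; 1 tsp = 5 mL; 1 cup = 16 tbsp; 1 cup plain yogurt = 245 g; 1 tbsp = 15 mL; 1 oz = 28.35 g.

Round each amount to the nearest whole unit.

The original recipe has 340.2 g of powdered sugar, so the scaling factor is 935.55 ÷ 340.2 = 11/4 = 2.75.
cake flour: 1.5 lb × 11/4 × 16 oz/lb × 28.35 g/oz ≈ 1871 g
sour cream: 1.5 pint × 11/4 × 2 cup/pint ≈ 8 cup
chopped pecans: 40 g × 11/4 ÷ 28.35 g/oz ≈ 4 oz
maple syrup: 4 tbsp × 11/4 × 15 mL/tbsp = 165 mL
plain yogurt: 2.25 cup × 11/4 × 245 g/cup ≈ 1516 g

cake flour: 1871 g; sour cream: 8 cup; chopped pecans: 4 oz; maple syrup: 165 mL; plain yogurt: 1516 g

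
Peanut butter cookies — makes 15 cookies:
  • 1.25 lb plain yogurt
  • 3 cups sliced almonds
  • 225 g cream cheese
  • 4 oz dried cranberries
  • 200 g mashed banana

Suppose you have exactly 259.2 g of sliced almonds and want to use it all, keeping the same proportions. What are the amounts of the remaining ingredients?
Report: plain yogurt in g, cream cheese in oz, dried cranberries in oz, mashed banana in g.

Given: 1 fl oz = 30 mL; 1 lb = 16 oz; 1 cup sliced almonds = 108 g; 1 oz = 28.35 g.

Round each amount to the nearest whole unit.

plain yogurt: 454 g; cream cheese: 6 oz; dried cranberries: 3 oz; mashed banana: 160 g

The original recipe has 324 g of sliced almonds, so the scaling factor is 259.2 ÷ 324 = 4/5 = 0.8.
plain yogurt: 1.25 lb × 4/5 × 16 oz/lb × 28.35 g/oz ≈ 454 g
cream cheese: 225 g × 4/5 ÷ 28.35 g/oz ≈ 6 oz
dried cranberries: 4 oz × 4/5 ≈ 3 oz
mashed banana: 200 g × 4/5 = 160 g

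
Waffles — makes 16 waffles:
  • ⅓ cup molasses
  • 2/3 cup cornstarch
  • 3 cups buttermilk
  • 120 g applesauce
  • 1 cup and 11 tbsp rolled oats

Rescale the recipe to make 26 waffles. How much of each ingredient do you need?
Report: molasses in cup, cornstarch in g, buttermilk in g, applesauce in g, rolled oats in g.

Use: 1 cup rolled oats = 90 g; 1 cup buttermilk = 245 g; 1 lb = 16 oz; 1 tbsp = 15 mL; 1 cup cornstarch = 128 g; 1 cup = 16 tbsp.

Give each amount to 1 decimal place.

molasses: 0.5 cup; cornstarch: 138.7 g; buttermilk: 1194.4 g; applesauce: 195.0 g; rolled oats: 246.8 g

Scaling factor: 26/16 = 13/8 = 1.625.
molasses: 1/3 cup × 13/8 ≈ 0.5 cup
cornstarch: 2/3 cup × 13/8 × 128 g/cup ≈ 138.7 g
buttermilk: 3 cup × 13/8 × 245 g/cup ≈ 1194.4 g
applesauce: 120 g × 13/8 = 195.0 g
rolled oats: (1 cup + 11 tbsp = 1.6875 cup) × 13/8 × 90 g/cup ≈ 246.8 g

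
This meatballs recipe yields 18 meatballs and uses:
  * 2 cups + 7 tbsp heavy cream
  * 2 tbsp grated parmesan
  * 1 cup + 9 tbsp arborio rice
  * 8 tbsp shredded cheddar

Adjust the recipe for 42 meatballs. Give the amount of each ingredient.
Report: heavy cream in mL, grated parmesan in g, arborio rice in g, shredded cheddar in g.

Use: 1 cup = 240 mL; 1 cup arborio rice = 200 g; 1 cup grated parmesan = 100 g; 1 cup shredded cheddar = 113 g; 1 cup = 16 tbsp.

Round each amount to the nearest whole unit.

heavy cream: 1365 mL; grated parmesan: 29 g; arborio rice: 729 g; shredded cheddar: 132 g

Scaling factor: 42/18 = 7/3.
heavy cream: (2 cup + 7 tbsp = 2.4375 cup) × 7/3 × 240 mL/cup = 1365 mL
grated parmesan: 2 tbsp × 7/3 ÷ 16 tbsp/cup × 100 g/cup ≈ 29 g
arborio rice: (1 cup + 9 tbsp = 1.5625 cup) × 7/3 × 200 g/cup ≈ 729 g
shredded cheddar: 8 tbsp × 7/3 ÷ 16 tbsp/cup × 113 g/cup ≈ 132 g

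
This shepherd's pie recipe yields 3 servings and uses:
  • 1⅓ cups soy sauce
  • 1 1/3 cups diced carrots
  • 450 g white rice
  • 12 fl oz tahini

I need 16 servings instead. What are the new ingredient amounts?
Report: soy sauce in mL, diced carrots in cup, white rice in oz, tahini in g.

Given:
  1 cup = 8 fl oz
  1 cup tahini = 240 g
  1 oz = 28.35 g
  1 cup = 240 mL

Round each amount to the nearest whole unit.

soy sauce: 1707 mL; diced carrots: 7 cup; white rice: 85 oz; tahini: 1920 g

Scaling factor: 16/3.
soy sauce: 4/3 cup × 16/3 × 240 mL/cup ≈ 1707 mL
diced carrots: 4/3 cup × 16/3 ≈ 7 cup
white rice: 450 g × 16/3 ÷ 28.35 g/oz ≈ 85 oz
tahini: 12 fl oz × 16/3 ÷ 8 fl oz/cup × 240 g/cup = 1920 g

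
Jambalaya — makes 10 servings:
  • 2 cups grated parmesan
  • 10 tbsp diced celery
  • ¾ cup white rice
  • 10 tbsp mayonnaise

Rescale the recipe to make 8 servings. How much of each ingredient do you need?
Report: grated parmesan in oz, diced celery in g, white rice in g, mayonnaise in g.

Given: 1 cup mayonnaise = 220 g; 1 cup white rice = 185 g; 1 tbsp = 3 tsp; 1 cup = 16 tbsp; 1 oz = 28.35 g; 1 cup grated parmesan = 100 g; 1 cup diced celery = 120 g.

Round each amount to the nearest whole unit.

grated parmesan: 6 oz; diced celery: 60 g; white rice: 111 g; mayonnaise: 110 g

Scaling factor: 8/10 = 4/5 = 0.8.
grated parmesan: 2 cup × 4/5 × 100 g/cup ÷ 28.35 g/oz ≈ 6 oz
diced celery: 10 tbsp × 4/5 ÷ 16 tbsp/cup × 120 g/cup = 60 g
white rice: 0.75 cup × 4/5 × 185 g/cup = 111 g
mayonnaise: 10 tbsp × 4/5 ÷ 16 tbsp/cup × 220 g/cup = 110 g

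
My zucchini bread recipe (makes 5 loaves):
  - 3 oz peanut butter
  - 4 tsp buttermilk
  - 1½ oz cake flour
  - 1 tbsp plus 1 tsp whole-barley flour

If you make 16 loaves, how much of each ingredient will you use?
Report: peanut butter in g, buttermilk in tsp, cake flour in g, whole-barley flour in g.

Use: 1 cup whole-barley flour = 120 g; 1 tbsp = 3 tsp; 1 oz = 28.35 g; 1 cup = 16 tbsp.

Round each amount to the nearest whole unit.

peanut butter: 272 g; buttermilk: 13 tsp; cake flour: 136 g; whole-barley flour: 32 g

Scaling factor: 16/5 = 3.2.
peanut butter: 3 oz × 16/5 × 28.35 g/oz ≈ 272 g
buttermilk: 4 tsp × 16/5 ≈ 13 tsp
cake flour: 1.5 oz × 16/5 × 28.35 g/oz ≈ 136 g
whole-barley flour: (1 tbsp + 1 tsp = 4/3 tbsp) × 16/5 ÷ 16 tbsp/cup × 120 g/cup = 32 g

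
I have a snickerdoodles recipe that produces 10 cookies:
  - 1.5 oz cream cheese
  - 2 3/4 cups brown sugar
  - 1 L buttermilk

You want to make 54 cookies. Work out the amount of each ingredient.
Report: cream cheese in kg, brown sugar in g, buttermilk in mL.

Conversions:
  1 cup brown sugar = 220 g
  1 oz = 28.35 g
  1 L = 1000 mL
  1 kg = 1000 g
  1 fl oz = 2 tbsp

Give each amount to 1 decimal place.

cream cheese: 0.2 kg; brown sugar: 3267.0 g; buttermilk: 5400.0 mL

Scaling factor: 54/10 = 27/5 = 5.4.
cream cheese: 1.5 oz × 27/5 × 28.35 g/oz ÷ 1000 g/kg ≈ 0.2 kg
brown sugar: 2.75 cup × 27/5 × 220 g/cup = 3267.0 g
buttermilk: 1 L × 27/5 × 1000 mL/L = 5400.0 mL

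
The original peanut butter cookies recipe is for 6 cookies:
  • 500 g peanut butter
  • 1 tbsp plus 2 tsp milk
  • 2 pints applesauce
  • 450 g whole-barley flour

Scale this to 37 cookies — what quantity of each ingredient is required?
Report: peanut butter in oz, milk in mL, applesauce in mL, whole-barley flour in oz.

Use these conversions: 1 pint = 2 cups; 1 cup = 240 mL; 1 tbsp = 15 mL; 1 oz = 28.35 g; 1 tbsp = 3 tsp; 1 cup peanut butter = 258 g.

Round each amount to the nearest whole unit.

peanut butter: 109 oz; milk: 154 mL; applesauce: 5920 mL; whole-barley flour: 98 oz

Scaling factor: 37/6.
peanut butter: 500 g × 37/6 ÷ 28.35 g/oz ≈ 109 oz
milk: (1 tbsp + 2 tsp = 5/3 tbsp) × 37/6 × 15 mL/tbsp ≈ 154 mL
applesauce: 2 pint × 37/6 × 2 cup/pint × 240 mL/cup = 5920 mL
whole-barley flour: 450 g × 37/6 ÷ 28.35 g/oz ≈ 98 oz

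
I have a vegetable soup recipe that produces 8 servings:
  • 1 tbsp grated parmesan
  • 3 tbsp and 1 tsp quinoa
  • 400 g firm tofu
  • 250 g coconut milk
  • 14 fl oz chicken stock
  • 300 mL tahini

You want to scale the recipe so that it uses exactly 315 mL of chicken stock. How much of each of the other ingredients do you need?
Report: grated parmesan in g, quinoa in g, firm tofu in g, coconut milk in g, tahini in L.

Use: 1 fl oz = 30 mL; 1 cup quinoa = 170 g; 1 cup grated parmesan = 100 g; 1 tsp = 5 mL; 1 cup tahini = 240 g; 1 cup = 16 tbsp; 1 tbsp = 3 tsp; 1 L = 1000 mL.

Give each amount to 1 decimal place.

The original recipe has 420 mL of chicken stock, so the scaling factor is 315 ÷ 420 = 3/4 = 0.75.
grated parmesan: 1 tbsp × 3/4 ÷ 16 tbsp/cup × 100 g/cup ≈ 4.7 g
quinoa: (3 tbsp + 1 tsp = 10/3 tbsp) × 3/4 ÷ 16 tbsp/cup × 170 g/cup ≈ 26.6 g
firm tofu: 400 g × 3/4 = 300.0 g
coconut milk: 250 g × 3/4 = 187.5 g
tahini: 300 mL × 3/4 ÷ 1000 mL/L ≈ 0.2 L

grated parmesan: 4.7 g; quinoa: 26.6 g; firm tofu: 300.0 g; coconut milk: 187.5 g; tahini: 0.2 L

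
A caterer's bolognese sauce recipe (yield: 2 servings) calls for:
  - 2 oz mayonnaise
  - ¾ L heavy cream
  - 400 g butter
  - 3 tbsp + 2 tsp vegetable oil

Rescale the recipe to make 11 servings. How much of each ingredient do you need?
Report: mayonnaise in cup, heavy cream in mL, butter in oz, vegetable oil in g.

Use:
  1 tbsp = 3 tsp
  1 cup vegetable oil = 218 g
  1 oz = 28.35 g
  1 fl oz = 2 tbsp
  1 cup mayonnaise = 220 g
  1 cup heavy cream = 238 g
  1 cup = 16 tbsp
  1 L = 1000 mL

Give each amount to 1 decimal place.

Scaling factor: 11/2 = 5.5.
mayonnaise: 2 oz × 11/2 × 28.35 g/oz ÷ 220 g/cup ≈ 1.4 cup
heavy cream: 0.75 L × 11/2 × 1000 mL/L = 4125.0 mL
butter: 400 g × 11/2 ÷ 28.35 g/oz ≈ 77.6 oz
vegetable oil: (3 tbsp + 2 tsp = 11/3 tbsp) × 11/2 ÷ 16 tbsp/cup × 218 g/cup ≈ 274.8 g

mayonnaise: 1.4 cup; heavy cream: 4125.0 mL; butter: 77.6 oz; vegetable oil: 274.8 g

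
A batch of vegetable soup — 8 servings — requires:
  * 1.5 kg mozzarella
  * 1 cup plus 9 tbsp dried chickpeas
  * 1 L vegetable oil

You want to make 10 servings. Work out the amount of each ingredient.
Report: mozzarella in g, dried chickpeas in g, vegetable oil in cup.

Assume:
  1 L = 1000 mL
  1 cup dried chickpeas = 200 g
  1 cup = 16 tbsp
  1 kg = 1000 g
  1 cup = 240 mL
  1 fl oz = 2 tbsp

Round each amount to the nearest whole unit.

mozzarella: 1875 g; dried chickpeas: 391 g; vegetable oil: 5 cup

Scaling factor: 10/8 = 5/4 = 1.25.
mozzarella: 1.5 kg × 5/4 × 1000 g/kg = 1875 g
dried chickpeas: (1 cup + 9 tbsp = 1.5625 cup) × 5/4 × 200 g/cup ≈ 391 g
vegetable oil: 1 L × 5/4 × 1000 mL/L ÷ 240 mL/cup ≈ 5 cup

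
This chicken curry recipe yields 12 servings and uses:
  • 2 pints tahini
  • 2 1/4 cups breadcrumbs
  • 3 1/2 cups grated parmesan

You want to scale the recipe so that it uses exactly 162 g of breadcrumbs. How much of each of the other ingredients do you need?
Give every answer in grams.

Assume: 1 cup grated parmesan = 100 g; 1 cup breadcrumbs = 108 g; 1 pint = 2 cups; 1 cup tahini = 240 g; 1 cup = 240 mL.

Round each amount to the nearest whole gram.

tahini: 640 g; grated parmesan: 233 g

The original recipe has 243 g of breadcrumbs, so the scaling factor is 162 ÷ 243 = 2/3.
tahini: 2 pint × 2/3 × 2 cup/pint × 240 g/cup = 640 g
grated parmesan: 3.5 cup × 2/3 × 100 g/cup ≈ 233 g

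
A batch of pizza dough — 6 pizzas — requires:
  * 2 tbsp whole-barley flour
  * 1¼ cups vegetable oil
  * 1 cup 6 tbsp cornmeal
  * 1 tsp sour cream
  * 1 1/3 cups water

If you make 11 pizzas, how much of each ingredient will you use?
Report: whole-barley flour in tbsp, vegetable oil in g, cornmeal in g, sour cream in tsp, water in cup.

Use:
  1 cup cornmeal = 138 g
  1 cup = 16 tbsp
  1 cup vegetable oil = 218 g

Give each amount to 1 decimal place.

whole-barley flour: 3.7 tbsp; vegetable oil: 499.6 g; cornmeal: 347.9 g; sour cream: 1.8 tsp; water: 2.4 cup

Scaling factor: 11/6.
whole-barley flour: 2 tbsp × 11/6 ≈ 3.7 tbsp
vegetable oil: 1.25 cup × 11/6 × 218 g/cup ≈ 499.6 g
cornmeal: (1 cup + 6 tbsp = 1.375 cup) × 11/6 × 138 g/cup ≈ 347.9 g
sour cream: 1 tsp × 11/6 ≈ 1.8 tsp
water: 4/3 cup × 11/6 ≈ 2.4 cup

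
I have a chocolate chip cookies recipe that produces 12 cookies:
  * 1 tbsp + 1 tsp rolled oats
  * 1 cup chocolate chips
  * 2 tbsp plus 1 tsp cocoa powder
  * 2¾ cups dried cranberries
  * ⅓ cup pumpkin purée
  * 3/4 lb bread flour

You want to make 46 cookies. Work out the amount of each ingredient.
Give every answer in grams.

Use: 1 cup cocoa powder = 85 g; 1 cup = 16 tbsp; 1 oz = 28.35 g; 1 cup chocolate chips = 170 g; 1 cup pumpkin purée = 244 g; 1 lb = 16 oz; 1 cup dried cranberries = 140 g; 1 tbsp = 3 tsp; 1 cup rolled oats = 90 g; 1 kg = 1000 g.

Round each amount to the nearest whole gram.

Scaling factor: 46/12 = 23/6.
rolled oats: (1 tbsp + 1 tsp = 4/3 tbsp) × 23/6 ÷ 16 tbsp/cup × 90 g/cup ≈ 29 g
chocolate chips: 1 cup × 23/6 × 170 g/cup ≈ 652 g
cocoa powder: (2 tbsp + 1 tsp = 7/3 tbsp) × 23/6 ÷ 16 tbsp/cup × 85 g/cup ≈ 48 g
dried cranberries: 2.75 cup × 23/6 × 140 g/cup ≈ 1476 g
pumpkin purée: 1/3 cup × 23/6 × 244 g/cup ≈ 312 g
bread flour: 0.75 lb × 23/6 × 16 oz/lb × 28.35 g/oz ≈ 1304 g

rolled oats: 29 g; chocolate chips: 652 g; cocoa powder: 48 g; dried cranberries: 1476 g; pumpkin purée: 312 g; bread flour: 1304 g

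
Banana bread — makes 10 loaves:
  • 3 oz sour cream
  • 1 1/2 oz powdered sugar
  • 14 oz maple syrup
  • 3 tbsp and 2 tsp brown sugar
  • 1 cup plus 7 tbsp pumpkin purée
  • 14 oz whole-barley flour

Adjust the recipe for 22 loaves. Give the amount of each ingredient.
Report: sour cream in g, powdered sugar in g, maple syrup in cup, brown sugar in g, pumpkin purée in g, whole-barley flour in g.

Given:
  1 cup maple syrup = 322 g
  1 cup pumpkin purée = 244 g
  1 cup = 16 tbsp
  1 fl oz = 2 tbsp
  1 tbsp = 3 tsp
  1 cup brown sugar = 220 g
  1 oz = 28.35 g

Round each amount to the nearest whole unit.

Scaling factor: 22/10 = 11/5 = 2.2.
sour cream: 3 oz × 11/5 × 28.35 g/oz ≈ 187 g
powdered sugar: 1.5 oz × 11/5 × 28.35 g/oz ≈ 94 g
maple syrup: 14 oz × 11/5 × 28.35 g/oz ÷ 322 g/cup ≈ 3 cup
brown sugar: (3 tbsp + 2 tsp = 11/3 tbsp) × 11/5 ÷ 16 tbsp/cup × 220 g/cup ≈ 111 g
pumpkin purée: (1 cup + 7 tbsp = 1.4375 cup) × 11/5 × 244 g/cup ≈ 772 g
whole-barley flour: 14 oz × 11/5 × 28.35 g/oz ≈ 873 g

sour cream: 187 g; powdered sugar: 94 g; maple syrup: 3 cup; brown sugar: 111 g; pumpkin purée: 772 g; whole-barley flour: 873 g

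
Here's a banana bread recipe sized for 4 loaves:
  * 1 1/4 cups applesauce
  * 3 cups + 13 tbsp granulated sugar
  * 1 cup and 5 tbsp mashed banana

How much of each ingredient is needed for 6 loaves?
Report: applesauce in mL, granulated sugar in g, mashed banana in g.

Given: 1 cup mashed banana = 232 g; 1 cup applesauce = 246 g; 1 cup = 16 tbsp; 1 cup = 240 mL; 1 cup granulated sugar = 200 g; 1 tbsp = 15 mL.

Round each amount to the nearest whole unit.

applesauce: 450 mL; granulated sugar: 1144 g; mashed banana: 457 g

Scaling factor: 6/4 = 3/2 = 1.5.
applesauce: 1.25 cup × 3/2 × 240 mL/cup = 450 mL
granulated sugar: (3 cup + 13 tbsp = 3.8125 cup) × 3/2 × 200 g/cup ≈ 1144 g
mashed banana: (1 cup + 5 tbsp = 1.3125 cup) × 3/2 × 232 g/cup ≈ 457 g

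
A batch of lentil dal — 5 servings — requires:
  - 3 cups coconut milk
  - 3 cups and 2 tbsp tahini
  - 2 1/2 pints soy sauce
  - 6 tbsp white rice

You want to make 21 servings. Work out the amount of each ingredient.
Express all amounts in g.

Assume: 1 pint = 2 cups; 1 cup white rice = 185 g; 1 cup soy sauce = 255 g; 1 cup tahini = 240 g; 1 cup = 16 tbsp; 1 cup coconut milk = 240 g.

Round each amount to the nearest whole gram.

Scaling factor: 21/5 = 4.2.
coconut milk: 3 cup × 21/5 × 240 g/cup = 3024 g
tahini: (3 cup + 2 tbsp = 3.125 cup) × 21/5 × 240 g/cup = 3150 g
soy sauce: 2.5 pint × 21/5 × 2 cup/pint × 255 g/cup = 5355 g
white rice: 6 tbsp × 21/5 ÷ 16 tbsp/cup × 185 g/cup ≈ 291 g

coconut milk: 3024 g; tahini: 3150 g; soy sauce: 5355 g; white rice: 291 g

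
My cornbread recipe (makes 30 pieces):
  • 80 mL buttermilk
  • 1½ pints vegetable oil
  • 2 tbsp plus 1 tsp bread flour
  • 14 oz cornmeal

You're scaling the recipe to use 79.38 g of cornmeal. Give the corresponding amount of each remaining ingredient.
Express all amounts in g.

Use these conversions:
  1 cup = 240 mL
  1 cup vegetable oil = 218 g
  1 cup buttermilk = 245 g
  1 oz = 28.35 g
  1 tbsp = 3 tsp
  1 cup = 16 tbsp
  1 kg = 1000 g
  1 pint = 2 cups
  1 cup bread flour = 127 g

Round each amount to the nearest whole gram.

buttermilk: 16 g; vegetable oil: 131 g; bread flour: 4 g

The original recipe has 396.9 g of cornmeal, so the scaling factor is 79.38 ÷ 396.9 = 1/5 = 0.2.
buttermilk: 80 mL × 1/5 ÷ 240 mL/cup × 245 g/cup ≈ 16 g
vegetable oil: 1.5 pint × 1/5 × 2 cup/pint × 218 g/cup ≈ 131 g
bread flour: (2 tbsp + 1 tsp = 7/3 tbsp) × 1/5 ÷ 16 tbsp/cup × 127 g/cup ≈ 4 g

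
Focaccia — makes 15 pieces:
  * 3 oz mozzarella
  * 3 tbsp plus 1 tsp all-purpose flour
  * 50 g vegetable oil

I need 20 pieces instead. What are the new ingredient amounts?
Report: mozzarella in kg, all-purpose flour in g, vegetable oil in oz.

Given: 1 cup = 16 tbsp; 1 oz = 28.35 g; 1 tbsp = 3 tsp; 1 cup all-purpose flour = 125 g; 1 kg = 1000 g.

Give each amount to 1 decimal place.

Scaling factor: 20/15 = 4/3.
mozzarella: 3 oz × 4/3 × 28.35 g/oz ÷ 1000 g/kg ≈ 0.1 kg
all-purpose flour: (3 tbsp + 1 tsp = 10/3 tbsp) × 4/3 ÷ 16 tbsp/cup × 125 g/cup ≈ 34.7 g
vegetable oil: 50 g × 4/3 ÷ 28.35 g/oz ≈ 2.4 oz

mozzarella: 0.1 kg; all-purpose flour: 34.7 g; vegetable oil: 2.4 oz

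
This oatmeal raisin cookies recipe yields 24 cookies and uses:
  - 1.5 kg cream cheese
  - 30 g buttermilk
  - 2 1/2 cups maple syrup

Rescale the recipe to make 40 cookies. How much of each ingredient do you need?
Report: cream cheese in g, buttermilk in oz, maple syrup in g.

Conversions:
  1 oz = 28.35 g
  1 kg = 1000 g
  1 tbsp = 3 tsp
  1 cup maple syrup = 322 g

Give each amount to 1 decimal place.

Scaling factor: 40/24 = 5/3.
cream cheese: 1.5 kg × 5/3 × 1000 g/kg = 2500.0 g
buttermilk: 30 g × 5/3 ÷ 28.35 g/oz ≈ 1.8 oz
maple syrup: 2.5 cup × 5/3 × 322 g/cup ≈ 1341.7 g

cream cheese: 2500.0 g; buttermilk: 1.8 oz; maple syrup: 1341.7 g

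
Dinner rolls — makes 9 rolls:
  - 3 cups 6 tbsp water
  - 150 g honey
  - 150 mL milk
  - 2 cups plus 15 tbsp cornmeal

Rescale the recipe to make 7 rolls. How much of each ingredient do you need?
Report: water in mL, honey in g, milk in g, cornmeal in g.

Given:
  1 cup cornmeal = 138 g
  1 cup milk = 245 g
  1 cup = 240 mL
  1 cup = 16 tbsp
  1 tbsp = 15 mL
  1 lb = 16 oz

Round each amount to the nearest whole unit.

Scaling factor: 7/9.
water: (3 cup + 6 tbsp = 3.375 cup) × 7/9 × 240 mL/cup = 630 mL
honey: 150 g × 7/9 ≈ 117 g
milk: 150 mL × 7/9 ÷ 240 mL/cup × 245 g/cup ≈ 119 g
cornmeal: (2 cup + 15 tbsp = 2.9375 cup) × 7/9 × 138 g/cup ≈ 315 g

water: 630 mL; honey: 117 g; milk: 119 g; cornmeal: 315 g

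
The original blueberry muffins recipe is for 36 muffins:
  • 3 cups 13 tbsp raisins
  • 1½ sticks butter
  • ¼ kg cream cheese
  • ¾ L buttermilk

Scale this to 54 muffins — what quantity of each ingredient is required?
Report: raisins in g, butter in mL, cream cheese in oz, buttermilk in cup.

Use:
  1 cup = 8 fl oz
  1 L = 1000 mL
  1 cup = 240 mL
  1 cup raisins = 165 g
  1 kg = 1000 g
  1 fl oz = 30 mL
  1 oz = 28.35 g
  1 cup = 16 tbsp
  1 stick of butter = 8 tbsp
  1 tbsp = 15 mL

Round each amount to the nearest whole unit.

raisins: 944 g; butter: 270 mL; cream cheese: 13 oz; buttermilk: 5 cup

Scaling factor: 54/36 = 3/2 = 1.5.
raisins: (3 cup + 13 tbsp = 3.8125 cup) × 3/2 × 165 g/cup ≈ 944 g
butter: 1.5 stick × 3/2 × 8 tbsp/stick × 15 mL/tbsp = 270 mL
cream cheese: 0.25 kg × 3/2 × 1000 g/kg ÷ 28.35 g/oz ≈ 13 oz
buttermilk: 0.75 L × 3/2 × 1000 mL/L ÷ 240 mL/cup ≈ 5 cup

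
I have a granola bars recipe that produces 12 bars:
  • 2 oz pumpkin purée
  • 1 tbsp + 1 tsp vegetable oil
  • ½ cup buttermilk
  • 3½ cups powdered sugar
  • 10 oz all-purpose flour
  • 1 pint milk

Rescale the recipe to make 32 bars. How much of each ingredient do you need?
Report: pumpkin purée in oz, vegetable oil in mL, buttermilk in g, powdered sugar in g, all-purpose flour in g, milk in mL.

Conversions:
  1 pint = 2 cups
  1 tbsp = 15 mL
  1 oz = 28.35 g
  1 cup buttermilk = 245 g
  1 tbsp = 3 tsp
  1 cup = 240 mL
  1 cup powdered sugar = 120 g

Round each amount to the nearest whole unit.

Scaling factor: 32/12 = 8/3.
pumpkin purée: 2 oz × 8/3 ≈ 5 oz
vegetable oil: (1 tbsp + 1 tsp = 4/3 tbsp) × 8/3 × 15 mL/tbsp ≈ 53 mL
buttermilk: 0.5 cup × 8/3 × 245 g/cup ≈ 327 g
powdered sugar: 3.5 cup × 8/3 × 120 g/cup = 1120 g
all-purpose flour: 10 oz × 8/3 × 28.35 g/oz = 756 g
milk: 1 pint × 8/3 × 2 cup/pint × 240 mL/cup = 1280 mL

pumpkin purée: 5 oz; vegetable oil: 53 mL; buttermilk: 327 g; powdered sugar: 1120 g; all-purpose flour: 756 g; milk: 1280 mL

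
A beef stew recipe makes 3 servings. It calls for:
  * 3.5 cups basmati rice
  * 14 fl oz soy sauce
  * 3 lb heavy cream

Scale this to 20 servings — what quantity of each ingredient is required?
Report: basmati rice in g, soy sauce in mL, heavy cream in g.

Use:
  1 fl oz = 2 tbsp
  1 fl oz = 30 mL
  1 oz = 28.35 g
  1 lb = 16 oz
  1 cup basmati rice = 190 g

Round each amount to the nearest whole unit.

basmati rice: 4433 g; soy sauce: 2800 mL; heavy cream: 9072 g

Scaling factor: 20/3.
basmati rice: 3.5 cup × 20/3 × 190 g/cup ≈ 4433 g
soy sauce: 14 fl oz × 20/3 × 30 mL/fl oz = 2800 mL
heavy cream: 3 lb × 20/3 × 16 oz/lb × 28.35 g/oz = 9072 g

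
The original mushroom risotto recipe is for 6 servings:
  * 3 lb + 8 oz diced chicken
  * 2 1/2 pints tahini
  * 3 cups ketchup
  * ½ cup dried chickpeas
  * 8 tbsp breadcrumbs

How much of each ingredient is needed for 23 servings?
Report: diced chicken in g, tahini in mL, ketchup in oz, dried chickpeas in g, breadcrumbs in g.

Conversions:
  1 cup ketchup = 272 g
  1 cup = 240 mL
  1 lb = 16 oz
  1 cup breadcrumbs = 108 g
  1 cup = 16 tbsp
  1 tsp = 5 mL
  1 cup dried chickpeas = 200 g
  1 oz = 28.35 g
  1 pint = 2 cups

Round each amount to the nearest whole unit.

Scaling factor: 23/6.
diced chicken: (3 lb + 8 oz = 3.5 lb) × 23/6 × 16 oz/lb × 28.35 g/oz ≈ 6086 g
tahini: 2.5 pint × 23/6 × 2 cup/pint × 240 mL/cup = 4600 mL
ketchup: 3 cup × 23/6 × 272 g/cup ÷ 28.35 g/oz ≈ 110 oz
dried chickpeas: 0.5 cup × 23/6 × 200 g/cup ≈ 383 g
breadcrumbs: 8 tbsp × 23/6 ÷ 16 tbsp/cup × 108 g/cup = 207 g

diced chicken: 6086 g; tahini: 4600 mL; ketchup: 110 oz; dried chickpeas: 383 g; breadcrumbs: 207 g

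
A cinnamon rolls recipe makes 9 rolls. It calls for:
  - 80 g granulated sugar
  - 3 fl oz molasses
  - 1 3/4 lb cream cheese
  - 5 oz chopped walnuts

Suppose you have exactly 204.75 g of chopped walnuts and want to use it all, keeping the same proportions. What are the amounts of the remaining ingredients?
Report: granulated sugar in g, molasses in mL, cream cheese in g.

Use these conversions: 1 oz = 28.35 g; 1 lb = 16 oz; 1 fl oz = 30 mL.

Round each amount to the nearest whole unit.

The original recipe has 141.75 g of chopped walnuts, so the scaling factor is 204.75 ÷ 141.75 = 13/9.
granulated sugar: 80 g × 13/9 ≈ 116 g
molasses: 3 fl oz × 13/9 × 30 mL/fl oz = 130 mL
cream cheese: 1.75 lb × 13/9 × 16 oz/lb × 28.35 g/oz ≈ 1147 g

granulated sugar: 116 g; molasses: 130 mL; cream cheese: 1147 g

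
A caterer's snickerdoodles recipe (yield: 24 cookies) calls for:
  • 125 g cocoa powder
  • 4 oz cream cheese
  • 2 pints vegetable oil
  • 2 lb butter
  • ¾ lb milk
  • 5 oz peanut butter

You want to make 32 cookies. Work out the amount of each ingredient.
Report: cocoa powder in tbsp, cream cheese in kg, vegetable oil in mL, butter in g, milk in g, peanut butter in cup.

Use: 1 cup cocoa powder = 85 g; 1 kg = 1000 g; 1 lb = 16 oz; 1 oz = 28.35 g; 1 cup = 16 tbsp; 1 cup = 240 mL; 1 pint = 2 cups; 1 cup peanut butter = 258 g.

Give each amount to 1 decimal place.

cocoa powder: 31.4 tbsp; cream cheese: 0.2 kg; vegetable oil: 1280.0 mL; butter: 1209.6 g; milk: 453.6 g; peanut butter: 0.7 cup

Scaling factor: 32/24 = 4/3.
cocoa powder: 125 g × 4/3 ÷ 85 g/cup × 16 tbsp/cup ≈ 31.4 tbsp
cream cheese: 4 oz × 4/3 × 28.35 g/oz ÷ 1000 g/kg ≈ 0.2 kg
vegetable oil: 2 pint × 4/3 × 2 cup/pint × 240 mL/cup = 1280.0 mL
butter: 2 lb × 4/3 × 16 oz/lb × 28.35 g/oz = 1209.6 g
milk: 0.75 lb × 4/3 × 16 oz/lb × 28.35 g/oz = 453.6 g
peanut butter: 5 oz × 4/3 × 28.35 g/oz ÷ 258 g/cup ≈ 0.7 cup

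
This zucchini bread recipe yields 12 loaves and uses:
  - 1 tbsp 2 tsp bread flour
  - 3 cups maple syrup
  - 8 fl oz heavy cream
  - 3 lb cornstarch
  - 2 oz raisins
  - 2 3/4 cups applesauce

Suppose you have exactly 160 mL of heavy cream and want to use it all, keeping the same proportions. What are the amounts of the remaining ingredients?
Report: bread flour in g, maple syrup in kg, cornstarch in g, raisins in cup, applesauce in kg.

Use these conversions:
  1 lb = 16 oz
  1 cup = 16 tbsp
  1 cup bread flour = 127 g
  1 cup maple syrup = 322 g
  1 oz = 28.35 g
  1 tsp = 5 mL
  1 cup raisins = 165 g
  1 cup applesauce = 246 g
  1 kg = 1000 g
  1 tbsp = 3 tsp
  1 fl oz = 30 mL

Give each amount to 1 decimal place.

bread flour: 8.8 g; maple syrup: 0.6 kg; cornstarch: 907.2 g; raisins: 0.2 cup; applesauce: 0.5 kg

The original recipe has 240 mL of heavy cream, so the scaling factor is 160 ÷ 240 = 2/3.
bread flour: (1 tbsp + 2 tsp = 5/3 tbsp) × 2/3 ÷ 16 tbsp/cup × 127 g/cup ≈ 8.8 g
maple syrup: 3 cup × 2/3 × 322 g/cup ÷ 1000 g/kg ≈ 0.6 kg
cornstarch: 3 lb × 2/3 × 16 oz/lb × 28.35 g/oz = 907.2 g
raisins: 2 oz × 2/3 × 28.35 g/oz ÷ 165 g/cup ≈ 0.2 cup
applesauce: 2.75 cup × 2/3 × 246 g/cup ÷ 1000 g/kg ≈ 0.5 kg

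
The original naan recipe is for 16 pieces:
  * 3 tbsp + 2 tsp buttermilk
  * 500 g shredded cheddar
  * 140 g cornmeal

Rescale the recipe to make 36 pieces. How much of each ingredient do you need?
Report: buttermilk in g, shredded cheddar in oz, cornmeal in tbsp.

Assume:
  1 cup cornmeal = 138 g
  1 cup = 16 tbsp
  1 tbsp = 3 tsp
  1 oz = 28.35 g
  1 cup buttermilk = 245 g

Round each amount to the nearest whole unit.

buttermilk: 126 g; shredded cheddar: 40 oz; cornmeal: 37 tbsp

Scaling factor: 36/16 = 9/4 = 2.25.
buttermilk: (3 tbsp + 2 tsp = 11/3 tbsp) × 9/4 ÷ 16 tbsp/cup × 245 g/cup ≈ 126 g
shredded cheddar: 500 g × 9/4 ÷ 28.35 g/oz ≈ 40 oz
cornmeal: 140 g × 9/4 ÷ 138 g/cup × 16 tbsp/cup ≈ 37 tbsp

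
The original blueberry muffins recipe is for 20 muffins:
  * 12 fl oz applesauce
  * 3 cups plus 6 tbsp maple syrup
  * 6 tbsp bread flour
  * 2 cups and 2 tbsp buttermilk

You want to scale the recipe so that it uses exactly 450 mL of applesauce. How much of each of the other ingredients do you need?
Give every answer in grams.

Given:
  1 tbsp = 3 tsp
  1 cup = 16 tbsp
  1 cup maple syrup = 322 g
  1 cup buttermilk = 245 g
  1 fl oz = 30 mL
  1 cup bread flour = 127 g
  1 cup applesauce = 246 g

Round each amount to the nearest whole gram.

maple syrup: 1358 g; bread flour: 60 g; buttermilk: 651 g

The original recipe has 360 mL of applesauce, so the scaling factor is 450 ÷ 360 = 5/4 = 1.25.
maple syrup: (3 cup + 6 tbsp = 3.375 cup) × 5/4 × 322 g/cup ≈ 1358 g
bread flour: 6 tbsp × 5/4 ÷ 16 tbsp/cup × 127 g/cup ≈ 60 g
buttermilk: (2 cup + 2 tbsp = 2.125 cup) × 5/4 × 245 g/cup ≈ 651 g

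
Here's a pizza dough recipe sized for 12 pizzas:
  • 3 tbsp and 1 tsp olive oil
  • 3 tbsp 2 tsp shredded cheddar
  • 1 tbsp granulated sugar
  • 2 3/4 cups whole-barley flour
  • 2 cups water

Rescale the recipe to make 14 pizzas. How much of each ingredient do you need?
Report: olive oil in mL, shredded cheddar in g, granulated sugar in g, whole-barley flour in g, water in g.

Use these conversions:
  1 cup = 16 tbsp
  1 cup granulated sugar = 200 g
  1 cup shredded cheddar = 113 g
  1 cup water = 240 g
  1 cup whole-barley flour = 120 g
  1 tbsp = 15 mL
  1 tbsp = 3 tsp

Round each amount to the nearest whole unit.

olive oil: 58 mL; shredded cheddar: 30 g; granulated sugar: 15 g; whole-barley flour: 385 g; water: 560 g

Scaling factor: 14/12 = 7/6.
olive oil: (3 tbsp + 1 tsp = 10/3 tbsp) × 7/6 × 15 mL/tbsp ≈ 58 mL
shredded cheddar: (3 tbsp + 2 tsp = 11/3 tbsp) × 7/6 ÷ 16 tbsp/cup × 113 g/cup ≈ 30 g
granulated sugar: 1 tbsp × 7/6 ÷ 16 tbsp/cup × 200 g/cup ≈ 15 g
whole-barley flour: 2.75 cup × 7/6 × 120 g/cup = 385 g
water: 2 cup × 7/6 × 240 g/cup = 560 g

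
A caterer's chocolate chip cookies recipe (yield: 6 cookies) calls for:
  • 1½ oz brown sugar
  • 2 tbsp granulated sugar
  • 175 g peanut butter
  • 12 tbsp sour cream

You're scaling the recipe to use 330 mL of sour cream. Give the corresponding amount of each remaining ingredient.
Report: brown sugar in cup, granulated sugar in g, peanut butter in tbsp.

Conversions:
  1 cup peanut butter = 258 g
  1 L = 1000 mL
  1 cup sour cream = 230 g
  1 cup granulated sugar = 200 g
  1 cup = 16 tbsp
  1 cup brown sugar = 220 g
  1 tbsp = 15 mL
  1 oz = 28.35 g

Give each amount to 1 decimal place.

brown sugar: 0.4 cup; granulated sugar: 45.8 g; peanut butter: 19.9 tbsp

The original recipe has 180 mL of sour cream, so the scaling factor is 330 ÷ 180 = 11/6.
brown sugar: 1.5 oz × 11/6 × 28.35 g/oz ÷ 220 g/cup ≈ 0.4 cup
granulated sugar: 2 tbsp × 11/6 ÷ 16 tbsp/cup × 200 g/cup ≈ 45.8 g
peanut butter: 175 g × 11/6 ÷ 258 g/cup × 16 tbsp/cup ≈ 19.9 tbsp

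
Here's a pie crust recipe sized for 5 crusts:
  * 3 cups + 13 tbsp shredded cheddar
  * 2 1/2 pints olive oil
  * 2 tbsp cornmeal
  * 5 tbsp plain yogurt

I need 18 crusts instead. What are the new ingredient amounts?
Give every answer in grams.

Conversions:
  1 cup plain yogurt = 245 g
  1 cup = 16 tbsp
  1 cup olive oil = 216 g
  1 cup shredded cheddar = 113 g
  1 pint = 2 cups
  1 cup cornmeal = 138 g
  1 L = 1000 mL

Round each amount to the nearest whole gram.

shredded cheddar: 1551 g; olive oil: 3888 g; cornmeal: 62 g; plain yogurt: 276 g

Scaling factor: 18/5 = 3.6.
shredded cheddar: (3 cup + 13 tbsp = 3.8125 cup) × 18/5 × 113 g/cup ≈ 1551 g
olive oil: 2.5 pint × 18/5 × 2 cup/pint × 216 g/cup = 3888 g
cornmeal: 2 tbsp × 18/5 ÷ 16 tbsp/cup × 138 g/cup ≈ 62 g
plain yogurt: 5 tbsp × 18/5 ÷ 16 tbsp/cup × 245 g/cup ≈ 276 g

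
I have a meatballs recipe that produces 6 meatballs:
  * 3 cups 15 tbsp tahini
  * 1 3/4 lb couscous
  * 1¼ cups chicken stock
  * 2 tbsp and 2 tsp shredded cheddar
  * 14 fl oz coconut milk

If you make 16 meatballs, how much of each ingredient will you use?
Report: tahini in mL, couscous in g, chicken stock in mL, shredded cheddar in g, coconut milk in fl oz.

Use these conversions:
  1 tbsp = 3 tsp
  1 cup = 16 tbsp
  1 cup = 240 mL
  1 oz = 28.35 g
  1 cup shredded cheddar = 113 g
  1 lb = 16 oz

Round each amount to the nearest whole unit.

Scaling factor: 16/6 = 8/3.
tahini: (3 cup + 15 tbsp = 3.9375 cup) × 8/3 × 240 mL/cup = 2520 mL
couscous: 1.75 lb × 8/3 × 16 oz/lb × 28.35 g/oz ≈ 2117 g
chicken stock: 1.25 cup × 8/3 × 240 mL/cup = 800 mL
shredded cheddar: (2 tbsp + 2 tsp = 8/3 tbsp) × 8/3 ÷ 16 tbsp/cup × 113 g/cup ≈ 50 g
coconut milk: 14 fl oz × 8/3 ≈ 37 fl oz

tahini: 2520 mL; couscous: 2117 g; chicken stock: 800 mL; shredded cheddar: 50 g; coconut milk: 37 fl oz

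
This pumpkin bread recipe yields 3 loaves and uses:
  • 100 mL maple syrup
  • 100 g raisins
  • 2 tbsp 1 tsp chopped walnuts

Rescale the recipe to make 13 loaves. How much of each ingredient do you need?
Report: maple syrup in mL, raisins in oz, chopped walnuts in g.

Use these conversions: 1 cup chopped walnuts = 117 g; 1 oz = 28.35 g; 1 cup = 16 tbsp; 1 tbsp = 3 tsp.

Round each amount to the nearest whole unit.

Scaling factor: 13/3.
maple syrup: 100 mL × 13/3 ≈ 433 mL
raisins: 100 g × 13/3 ÷ 28.35 g/oz ≈ 15 oz
chopped walnuts: (2 tbsp + 1 tsp = 7/3 tbsp) × 13/3 ÷ 16 tbsp/cup × 117 g/cup ≈ 74 g

maple syrup: 433 mL; raisins: 15 oz; chopped walnuts: 74 g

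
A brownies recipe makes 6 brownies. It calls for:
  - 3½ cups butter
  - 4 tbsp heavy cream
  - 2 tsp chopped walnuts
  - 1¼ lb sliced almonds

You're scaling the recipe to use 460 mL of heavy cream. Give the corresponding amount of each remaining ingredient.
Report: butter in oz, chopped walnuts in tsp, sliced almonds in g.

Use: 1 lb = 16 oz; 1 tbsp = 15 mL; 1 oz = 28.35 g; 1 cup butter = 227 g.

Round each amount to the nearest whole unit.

butter: 215 oz; chopped walnuts: 15 tsp; sliced almonds: 4347 g

The original recipe has 60 mL of heavy cream, so the scaling factor is 460 ÷ 60 = 23/3.
butter: 3.5 cup × 23/3 × 227 g/cup ÷ 28.35 g/oz ≈ 215 oz
chopped walnuts: 2 tsp × 23/3 ≈ 15 tsp
sliced almonds: 1.25 lb × 23/3 × 16 oz/lb × 28.35 g/oz = 4347 g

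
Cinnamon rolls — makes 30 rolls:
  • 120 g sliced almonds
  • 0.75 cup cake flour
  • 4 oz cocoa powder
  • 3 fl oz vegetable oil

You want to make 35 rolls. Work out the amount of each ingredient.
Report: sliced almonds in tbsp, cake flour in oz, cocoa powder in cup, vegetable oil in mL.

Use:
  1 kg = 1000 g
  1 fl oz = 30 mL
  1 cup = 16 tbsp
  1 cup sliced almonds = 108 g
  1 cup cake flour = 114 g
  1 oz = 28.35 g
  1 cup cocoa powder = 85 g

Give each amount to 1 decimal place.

Scaling factor: 35/30 = 7/6.
sliced almonds: 120 g × 7/6 ÷ 108 g/cup × 16 tbsp/cup ≈ 20.7 tbsp
cake flour: 0.75 cup × 7/6 × 114 g/cup ÷ 28.35 g/oz ≈ 3.5 oz
cocoa powder: 4 oz × 7/6 × 28.35 g/oz ÷ 85 g/cup ≈ 1.6 cup
vegetable oil: 3 fl oz × 7/6 × 30 mL/fl oz = 105.0 mL

sliced almonds: 20.7 tbsp; cake flour: 3.5 oz; cocoa powder: 1.6 cup; vegetable oil: 105.0 mL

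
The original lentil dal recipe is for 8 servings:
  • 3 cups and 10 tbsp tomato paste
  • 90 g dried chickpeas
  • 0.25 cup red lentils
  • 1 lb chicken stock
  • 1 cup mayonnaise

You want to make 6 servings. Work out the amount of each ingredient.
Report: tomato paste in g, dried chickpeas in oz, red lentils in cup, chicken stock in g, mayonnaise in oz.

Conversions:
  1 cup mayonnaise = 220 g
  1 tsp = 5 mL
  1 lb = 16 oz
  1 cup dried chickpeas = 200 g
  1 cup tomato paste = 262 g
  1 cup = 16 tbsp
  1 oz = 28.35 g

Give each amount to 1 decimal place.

Scaling factor: 6/8 = 3/4 = 0.75.
tomato paste: (3 cup + 10 tbsp = 3.625 cup) × 3/4 × 262 g/cup ≈ 712.3 g
dried chickpeas: 90 g × 3/4 ÷ 28.35 g/oz ≈ 2.4 oz
red lentils: 0.25 cup × 3/4 ≈ 0.2 cup
chicken stock: 1 lb × 3/4 × 16 oz/lb × 28.35 g/oz = 340.2 g
mayonnaise: 1 cup × 3/4 × 220 g/cup ÷ 28.35 g/oz ≈ 5.8 oz

tomato paste: 712.3 g; dried chickpeas: 2.4 oz; red lentils: 0.2 cup; chicken stock: 340.2 g; mayonnaise: 5.8 oz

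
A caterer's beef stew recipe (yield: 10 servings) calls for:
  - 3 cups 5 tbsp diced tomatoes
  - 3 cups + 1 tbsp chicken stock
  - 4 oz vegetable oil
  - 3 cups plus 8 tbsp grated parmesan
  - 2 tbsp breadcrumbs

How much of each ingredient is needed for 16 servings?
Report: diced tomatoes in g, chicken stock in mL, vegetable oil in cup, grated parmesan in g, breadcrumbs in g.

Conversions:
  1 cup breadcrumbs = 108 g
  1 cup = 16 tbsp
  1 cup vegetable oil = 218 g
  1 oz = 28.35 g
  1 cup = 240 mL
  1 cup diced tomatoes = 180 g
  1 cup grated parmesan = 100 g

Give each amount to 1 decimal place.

Scaling factor: 16/10 = 8/5 = 1.6.
diced tomatoes: (3 cup + 5 tbsp = 3.3125 cup) × 8/5 × 180 g/cup = 954.0 g
chicken stock: (3 cup + 1 tbsp = 3.0625 cup) × 8/5 × 240 mL/cup = 1176.0 mL
vegetable oil: 4 oz × 8/5 × 28.35 g/oz ÷ 218 g/cup ≈ 0.8 cup
grated parmesan: (3 cup + 8 tbsp = 3.5 cup) × 8/5 × 100 g/cup = 560.0 g
breadcrumbs: 2 tbsp × 8/5 ÷ 16 tbsp/cup × 108 g/cup = 21.6 g

diced tomatoes: 954.0 g; chicken stock: 1176.0 mL; vegetable oil: 0.8 cup; grated parmesan: 560.0 g; breadcrumbs: 21.6 g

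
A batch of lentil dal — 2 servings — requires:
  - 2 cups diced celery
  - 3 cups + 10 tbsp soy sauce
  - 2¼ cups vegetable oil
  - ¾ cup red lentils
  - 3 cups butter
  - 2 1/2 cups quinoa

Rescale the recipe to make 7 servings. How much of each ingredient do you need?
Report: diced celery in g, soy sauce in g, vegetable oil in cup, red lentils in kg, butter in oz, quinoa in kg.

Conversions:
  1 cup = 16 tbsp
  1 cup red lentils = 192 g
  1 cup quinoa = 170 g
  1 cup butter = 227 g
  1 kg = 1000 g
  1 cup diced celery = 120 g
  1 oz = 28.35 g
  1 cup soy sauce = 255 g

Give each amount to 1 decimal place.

Scaling factor: 7/2 = 3.5.
diced celery: 2 cup × 7/2 × 120 g/cup = 840.0 g
soy sauce: (3 cup + 10 tbsp = 3.625 cup) × 7/2 × 255 g/cup ≈ 3235.3 g
vegetable oil: 2.25 cup × 7/2 ≈ 7.9 cup
red lentils: 0.75 cup × 7/2 × 192 g/cup ÷ 1000 g/kg ≈ 0.5 kg
butter: 3 cup × 7/2 × 227 g/cup ÷ 28.35 g/oz ≈ 84.1 oz
quinoa: 2.5 cup × 7/2 × 170 g/cup ÷ 1000 g/kg ≈ 1.5 kg

diced celery: 840.0 g; soy sauce: 3235.3 g; vegetable oil: 7.9 cup; red lentils: 0.5 kg; butter: 84.1 oz; quinoa: 1.5 kg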